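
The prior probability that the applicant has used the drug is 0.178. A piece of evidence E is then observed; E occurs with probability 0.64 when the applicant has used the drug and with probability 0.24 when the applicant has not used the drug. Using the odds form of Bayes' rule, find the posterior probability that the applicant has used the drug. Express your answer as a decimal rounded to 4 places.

Prior odds = 0.178/(1−0.178) = 0.21655. In log-odds, ln(0.21655) = -1.5300.
Add log likelihood ratio: ln(2.6667) = 0.98083.
Posterior log-odds = -0.54913, so posterior odds = exp(-0.54913) = 0.57745. Converting, P(H|E) = 0.57745/1.5775 = 0.3661.

Posterior probability ≈ 0.3661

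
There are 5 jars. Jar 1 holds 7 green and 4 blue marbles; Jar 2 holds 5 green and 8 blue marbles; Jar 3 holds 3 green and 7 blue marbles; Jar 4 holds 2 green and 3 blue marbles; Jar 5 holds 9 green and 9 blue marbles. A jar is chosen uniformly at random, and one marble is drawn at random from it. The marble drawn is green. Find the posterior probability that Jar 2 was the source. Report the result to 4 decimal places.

Tabulate prior·likelihood by source: [1] prior 0.2, lik 0.6364, product 0.1273; [2] prior 0.2, lik 0.3846, product 0.07692; [3] prior 0.2, lik 0.3, product 0.06000; [4] prior 0.2, lik 0.4, product 0.08000; [5] prior 0.2, lik 0.5, product 0.1000.
Normalizing constant = 0.44420; the posterior for Jar 2 is its product over the sum, 0.07692/0.44420 = 0.1732.

Posterior probability ≈ 0.1732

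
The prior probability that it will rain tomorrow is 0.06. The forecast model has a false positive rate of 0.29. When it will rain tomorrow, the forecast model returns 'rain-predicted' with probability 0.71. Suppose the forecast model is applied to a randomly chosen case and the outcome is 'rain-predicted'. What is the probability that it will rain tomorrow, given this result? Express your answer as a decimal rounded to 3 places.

P(H | E) ≈ 0.135

Let H be the event that it will rain tomorrow. P(H) = 0.06, so P(¬H) = 0.94. With E the 'rain-predicted' result, P(E|H) = 0.71 and P(E|¬H) = 0.29.
P(E) = 0.71·0.06 + 0.29·0.94 = 0.042600 + 0.27260 = 0.31520.
By Bayes' theorem, P(H|E) = 0.042600 / 0.31520 = 0.135.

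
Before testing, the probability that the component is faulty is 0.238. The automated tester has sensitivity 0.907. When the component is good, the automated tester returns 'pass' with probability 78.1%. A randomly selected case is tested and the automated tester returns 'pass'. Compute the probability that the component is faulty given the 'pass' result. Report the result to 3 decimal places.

Let H be the event that the component is faulty. P(H) = 0.238, so P(¬H) = 0.762. With E the 'pass' result, P(E|H) = 0.093 and P(E|¬H) = 0.781.
P(E) = 0.093·0.238 + 0.781·0.762 = 0.022134 + 0.59512 = 0.61726.
By Bayes' theorem, P(H|E) = 0.022134 / 0.61726 = 0.036.

P(H | E) ≈ 0.036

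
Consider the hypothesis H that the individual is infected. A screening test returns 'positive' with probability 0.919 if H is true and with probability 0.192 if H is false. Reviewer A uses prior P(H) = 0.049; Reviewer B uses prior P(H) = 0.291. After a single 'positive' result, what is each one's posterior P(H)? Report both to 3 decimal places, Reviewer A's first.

Reviewer A: 0.198; Reviewer B: 0.663

The likelihood ratio for a 'positive' result is 0.919/0.192 = 4.7865.
Reviewer A: prior odds 0.049/0.951 = 0.051525; posterior odds 0.24662; posterior probability 0.198.
Reviewer B: prior odds 0.291/0.709 = 0.41044; posterior odds 1.9645; posterior probability 0.663.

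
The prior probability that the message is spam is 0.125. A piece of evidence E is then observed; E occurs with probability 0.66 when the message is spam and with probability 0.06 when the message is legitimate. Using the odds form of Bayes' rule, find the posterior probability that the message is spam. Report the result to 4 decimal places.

Prior odds = 0.125/(1−0.125) = 0.14286.
Likelihood ratio for E = 0.66/0.06 = 11.000.
Posterior odds = prior odds × LR = 1.5714.
Posterior probability = odds/(1+odds) = 1.5714/2.5714 = 0.6111.

Posterior probability ≈ 0.6111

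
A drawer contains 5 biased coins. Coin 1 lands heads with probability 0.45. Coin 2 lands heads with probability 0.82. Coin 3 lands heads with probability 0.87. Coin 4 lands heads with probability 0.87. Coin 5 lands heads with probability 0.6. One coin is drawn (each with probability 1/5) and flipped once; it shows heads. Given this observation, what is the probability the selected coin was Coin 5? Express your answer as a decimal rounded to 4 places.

Posterior probability ≈ 0.1662

Tabulate prior·likelihood by source: [1] prior 0.2, lik 0.45, product 0.09000; [2] prior 0.2, lik 0.82, product 0.1640; [3] prior 0.2, lik 0.87, product 0.1740; [4] prior 0.2, lik 0.87, product 0.1740; [5] prior 0.2, lik 0.6, product 0.1200.
Normalizing constant = 0.72200; the posterior for Coin 5 is its product over the sum, 0.1200/0.72200 = 0.1662.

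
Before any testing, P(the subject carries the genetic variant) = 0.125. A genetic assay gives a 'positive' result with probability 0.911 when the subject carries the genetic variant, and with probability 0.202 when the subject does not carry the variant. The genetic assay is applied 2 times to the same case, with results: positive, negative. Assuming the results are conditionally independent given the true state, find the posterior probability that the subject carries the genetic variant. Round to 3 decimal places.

Posterior P(H) ≈ 0.067

Let H be the event that the subject carries the genetic variant; start with P(H) = 0.125. P('positive'|H) = 0.911, P('positive'|¬H) = 0.202.
Update on result 1 ('positive'): P(H) ← 0.911·0.1250 / (0.911·0.1250 + 0.202·0.8750) = 0.11388/0.29063 = 0.3918.
Update on result 2 ('negative'): P(H) ← 0.089·0.3918 / (0.089·0.3918 + 0.798·0.6082) = 0.034873/0.52019 = 0.0670.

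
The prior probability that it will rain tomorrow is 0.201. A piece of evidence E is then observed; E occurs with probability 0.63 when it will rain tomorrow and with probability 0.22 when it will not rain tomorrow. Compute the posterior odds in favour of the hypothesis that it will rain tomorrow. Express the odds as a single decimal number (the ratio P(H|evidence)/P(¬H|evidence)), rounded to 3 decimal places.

Prior odds = 0.201/(1−0.201) = 0.25156.
Likelihood ratio for E = 0.63/0.22 = 2.8636.
Posterior odds = prior odds × LR = 0.72039.

Posterior odds ≈ 0.720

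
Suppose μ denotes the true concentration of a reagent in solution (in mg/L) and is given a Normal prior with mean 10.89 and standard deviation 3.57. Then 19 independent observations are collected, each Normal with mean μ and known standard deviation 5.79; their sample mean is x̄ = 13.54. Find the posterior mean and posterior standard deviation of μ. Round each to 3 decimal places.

Posterior mean ≈ 13.218; posterior SD ≈ 1.245

Prior precision 1/τ₀² = 1/3.57² = 0.0784628; data precision n/σ² = 19/5.79² = 0.566756.
Posterior precision = 0.0784628 + 0.566756 = 0.645219, giving posterior SD = 1/√0.645219 = 1.245.
Posterior mean = (0.0784628·10.89 + 0.566756·13.54) / 0.645219 = 13.218.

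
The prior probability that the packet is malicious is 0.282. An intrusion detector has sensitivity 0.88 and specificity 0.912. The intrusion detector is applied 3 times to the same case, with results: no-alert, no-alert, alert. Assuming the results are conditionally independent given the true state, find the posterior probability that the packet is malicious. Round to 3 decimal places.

Posterior P(H) ≈ 0.064

With H the event that the packet is malicious, the joint likelihood of the observed sequence is P(data|H) = 0.12·0.12·0.88 = 0.012672 and P(data|¬H) = 0.912·0.912·0.088 = 0.073193.
Bayes: P(H|data) = 0.282·0.012672 / (0.282·0.012672 + 0.718·0.073193) = 0.0035735/0.056126 = 0.0637.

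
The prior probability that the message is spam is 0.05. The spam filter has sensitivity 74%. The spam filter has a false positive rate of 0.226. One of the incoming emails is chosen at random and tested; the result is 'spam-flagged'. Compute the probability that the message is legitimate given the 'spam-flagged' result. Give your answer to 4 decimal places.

P(¬H | E) ≈ 0.8530

Let H be the event that the message is spam. P(H) = 0.05, so P(¬H) = 0.95. With E the 'spam-flagged' result, P(E|H) = 0.74 and P(E|¬H) = 0.226.
P(E) = 0.74·0.05 + 0.226·0.95 = 0.037000 + 0.21470 = 0.25170.
By Bayes' theorem, P(H|E) = 0.037000 / 0.25170 = 0.1470. Hence P(¬H|E) = 1 − 0.1470 = 0.8530.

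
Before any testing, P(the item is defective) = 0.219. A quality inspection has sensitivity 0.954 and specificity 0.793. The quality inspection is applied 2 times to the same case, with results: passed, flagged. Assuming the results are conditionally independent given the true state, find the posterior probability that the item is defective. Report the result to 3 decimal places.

Let H be the event that the item is defective; start with P(H) = 0.219. P('flagged'|H) = 0.954, P('flagged'|¬H) = 0.207.
Update on result 1 ('passed'): P(H) ← 0.046·0.2190 / (0.046·0.2190 + 0.793·0.7810) = 0.010074/0.62941 = 0.0160.
Update on result 2 ('flagged'): P(H) ← 0.954·0.0160 / (0.954·0.0160 + 0.207·0.9840) = 0.015269/0.21896 = 0.0697.

Posterior P(H) ≈ 0.070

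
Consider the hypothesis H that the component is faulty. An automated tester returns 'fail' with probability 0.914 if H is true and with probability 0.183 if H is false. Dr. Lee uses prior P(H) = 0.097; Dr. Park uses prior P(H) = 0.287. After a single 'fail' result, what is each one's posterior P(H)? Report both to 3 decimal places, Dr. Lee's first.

Dr. Lee: 0.349; Dr. Park: 0.668

The likelihood ratio for a 'fail' result is 0.914/0.183 = 4.9945.
Dr. Lee: prior odds 0.097/0.903 = 0.10742; posterior odds 0.53651; posterior probability 0.349.
Dr. Park: prior odds 0.287/0.713 = 0.40252; posterior odds 2.0104; posterior probability 0.668.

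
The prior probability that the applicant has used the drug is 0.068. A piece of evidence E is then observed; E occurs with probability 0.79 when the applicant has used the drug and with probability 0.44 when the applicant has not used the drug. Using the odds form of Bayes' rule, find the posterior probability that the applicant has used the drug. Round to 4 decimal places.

Posterior probability ≈ 0.1158

Prior odds = 0.068/(1−0.068) = 0.072961. In log-odds, ln(0.072961) = -2.6178.
Add log likelihood ratio: ln(1.7955) = 0.58526.
Posterior log-odds = -2.0326, so posterior odds = exp(-2.0326) = 0.13100. Converting, P(H|E) = 0.13100/1.1310 = 0.1158.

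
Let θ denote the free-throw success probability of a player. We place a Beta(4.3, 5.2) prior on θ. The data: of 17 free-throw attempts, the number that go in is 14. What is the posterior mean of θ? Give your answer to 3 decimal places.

Posterior mean ≈ 0.691

The binomial likelihood is conjugate to the Beta prior: with 14 successes and 3 failures, the posterior is Beta(4.3+14, 5.2+3) = Beta(18.3, 8.2).
E[θ | data] = 18.3/(18.3+8.2) = 0.691.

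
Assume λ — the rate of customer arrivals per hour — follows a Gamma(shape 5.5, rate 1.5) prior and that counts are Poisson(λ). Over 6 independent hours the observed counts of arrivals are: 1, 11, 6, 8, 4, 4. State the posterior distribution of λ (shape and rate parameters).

Posterior: Gamma(shape=39.5, rate=7.5)

The Poisson likelihood adds the total count to the shape and the number of exposure periods to the rate. Here ∑xᵢ = 34 and n = 6, so shape 5.5→39.5 and rate 1.5→7.5.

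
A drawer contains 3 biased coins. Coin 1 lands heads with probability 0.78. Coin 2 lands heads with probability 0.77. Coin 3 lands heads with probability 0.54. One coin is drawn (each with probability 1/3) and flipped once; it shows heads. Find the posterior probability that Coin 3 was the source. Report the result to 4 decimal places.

Posterior probability ≈ 0.2584

P(heads|C1) = 0.78; P(heads|C2) = 0.77; P(heads|C3) = 0.54.
Prior × likelihood for each source: 0.333333·0.78=0.2600, 0.333333·0.77=0.2567, 0.333333·0.54=0.1800. Summing gives P(heads) = 0.69667.
P(Coin 3 | heads) = 0.1800 / 0.69667 = 0.2584.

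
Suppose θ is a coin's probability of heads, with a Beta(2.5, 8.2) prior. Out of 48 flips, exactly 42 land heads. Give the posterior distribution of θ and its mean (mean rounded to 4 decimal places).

Posterior: Beta(44.5, 14.2); mean ≈ 0.7581

Observing 42 successes and 6 failures updates Beta(2.5, 8.2) by adding the success and failure counts to the two shape parameters: α = 2.5+42 = 44.5, β = 8.2+6 = 14.2.
Posterior mean = α/(α+β) = 44.5/58.7 = 0.7581.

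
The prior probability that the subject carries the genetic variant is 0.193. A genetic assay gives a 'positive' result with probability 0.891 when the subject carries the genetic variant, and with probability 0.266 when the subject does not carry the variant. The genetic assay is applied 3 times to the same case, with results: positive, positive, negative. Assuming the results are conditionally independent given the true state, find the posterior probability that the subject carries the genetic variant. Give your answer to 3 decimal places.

Posterior P(H) ≈ 0.285

Let H be the event that the subject carries the genetic variant; start with P(H) = 0.193. P('positive'|H) = 0.891, P('positive'|¬H) = 0.266.
Update on result 1 ('positive'): P(H) ← 0.891·0.1930 / (0.891·0.1930 + 0.266·0.8070) = 0.17196/0.38662 = 0.4448.
Update on result 2 ('positive'): P(H) ← 0.891·0.4448 / (0.891·0.4448 + 0.266·0.5552) = 0.39630/0.54399 = 0.7285.
Update on result 3 ('negative'): P(H) ← 0.109·0.7285 / (0.109·0.7285 + 0.734·0.2715) = 0.079407/0.27868 = 0.2849.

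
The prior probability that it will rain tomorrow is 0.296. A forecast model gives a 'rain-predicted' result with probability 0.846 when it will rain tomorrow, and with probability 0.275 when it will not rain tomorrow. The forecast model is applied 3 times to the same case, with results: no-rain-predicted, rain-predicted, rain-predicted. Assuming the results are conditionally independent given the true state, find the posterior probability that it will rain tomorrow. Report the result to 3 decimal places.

Posterior P(H) ≈ 0.458

Let H be the event that it will rain tomorrow; start with P(H) = 0.296. P('rain-predicted'|H) = 0.846, P('rain-predicted'|¬H) = 0.275.
Update on result 1 ('no-rain-predicted'): P(H) ← 0.154·0.2960 / (0.154·0.2960 + 0.725·0.7040) = 0.045584/0.55598 = 0.0820.
Update on result 2 ('rain-predicted'): P(H) ← 0.846·0.0820 / (0.846·0.0820 + 0.275·0.9180) = 0.069362/0.32182 = 0.2155.
Update on result 3 ('rain-predicted'): P(H) ← 0.846·0.2155 / (0.846·0.2155 + 0.275·0.7845) = 0.18234/0.39807 = 0.4581.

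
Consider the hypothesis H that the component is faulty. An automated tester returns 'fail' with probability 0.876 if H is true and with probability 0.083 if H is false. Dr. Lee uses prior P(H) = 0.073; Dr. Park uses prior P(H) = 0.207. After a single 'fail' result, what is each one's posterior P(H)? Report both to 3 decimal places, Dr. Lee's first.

Dr. Lee: 0.454; Dr. Park: 0.734

The likelihood ratio for a 'fail' result is 0.876/0.083 = 10.554.
Dr. Lee: prior odds 0.073/0.927 = 0.078749; posterior odds 0.83113; posterior probability 0.454.
Dr. Park: prior odds 0.207/0.793 = 0.26103; posterior odds 2.7550; posterior probability 0.734.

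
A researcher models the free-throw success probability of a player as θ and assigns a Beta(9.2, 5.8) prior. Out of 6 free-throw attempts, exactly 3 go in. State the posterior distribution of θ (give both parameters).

Observing 3 successes and 3 failures updates Beta(9.2, 5.8) by adding the success and failure counts to the two shape parameters: α = 9.2+3 = 12.2, β = 5.8+3 = 8.8.

Posterior: Beta(12.2, 8.8)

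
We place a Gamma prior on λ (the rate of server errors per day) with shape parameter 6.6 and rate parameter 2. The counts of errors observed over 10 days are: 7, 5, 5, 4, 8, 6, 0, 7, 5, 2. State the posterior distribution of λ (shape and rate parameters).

Posterior: Gamma(shape=55.6, rate=12)

The Poisson likelihood adds the total count to the shape and the number of exposure periods to the rate. Here ∑xᵢ = 49 and n = 10, so shape 6.6→55.6 and rate 2→12.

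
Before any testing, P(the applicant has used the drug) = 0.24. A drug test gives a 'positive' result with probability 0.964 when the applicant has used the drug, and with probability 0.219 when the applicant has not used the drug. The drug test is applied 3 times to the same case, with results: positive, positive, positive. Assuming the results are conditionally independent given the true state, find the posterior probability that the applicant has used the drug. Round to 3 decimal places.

Posterior P(H) ≈ 0.964

Let H be the event that the applicant has used the drug; start with P(H) = 0.24. P('positive'|H) = 0.964, P('positive'|¬H) = 0.219.
Update on result 1 ('positive'): P(H) ← 0.964·0.2400 / (0.964·0.2400 + 0.219·0.7600) = 0.23136/0.39780 = 0.5816.
Update on result 2 ('positive'): P(H) ← 0.964·0.5816 / (0.964·0.5816 + 0.219·0.4184) = 0.56066/0.65229 = 0.8595.
Update on result 3 ('positive'): P(H) ← 0.964·0.8595 / (0.964·0.8595 + 0.219·0.1405) = 0.82858/0.85935 = 0.9642.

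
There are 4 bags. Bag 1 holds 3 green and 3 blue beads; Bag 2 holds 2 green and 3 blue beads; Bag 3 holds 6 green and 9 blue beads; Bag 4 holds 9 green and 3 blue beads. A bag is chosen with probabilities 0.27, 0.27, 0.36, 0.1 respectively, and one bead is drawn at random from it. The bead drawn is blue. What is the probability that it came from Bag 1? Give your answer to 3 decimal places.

Posterior probability ≈ 0.251

P(blue|Bag 1) = 0.5; P(blue|Bag 2) = 0.6; P(blue|Bag 3) = 0.6; P(blue|Bag 4) = 0.25.
Prior × likelihood for each source: 0.27·0.5=0.1350, 0.27·0.6=0.1620, 0.36·0.6=0.2160, 0.1·0.25=0.02500. Summing gives P(blue) = 0.53800.
P(Bag 1 | blue) = 0.1350 / 0.53800 = 0.251.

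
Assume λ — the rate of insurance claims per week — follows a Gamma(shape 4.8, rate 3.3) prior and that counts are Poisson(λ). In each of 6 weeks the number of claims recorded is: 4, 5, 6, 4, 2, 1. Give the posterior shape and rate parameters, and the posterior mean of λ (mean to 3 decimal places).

Total count ∑xᵢ = 22 over n = 6 weeks.
Gamma is conjugate to the Poisson likelihood: posterior is Gamma(shape = 4.8+22 = 26.8, rate = 3.3+6 = 9.3).
E[λ | data] = 26.8/9.3 = 2.882.

Posterior: Gamma(shape=26.8, rate=9.3); mean ≈ 2.882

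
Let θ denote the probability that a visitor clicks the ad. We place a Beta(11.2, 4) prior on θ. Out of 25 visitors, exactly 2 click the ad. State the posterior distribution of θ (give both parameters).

Posterior: Beta(13.2, 27)

Observing 2 successes and 23 failures updates Beta(11.2, 4) by adding the success and failure counts to the two shape parameters: α = 11.2+2 = 13.2, β = 4+23 = 27.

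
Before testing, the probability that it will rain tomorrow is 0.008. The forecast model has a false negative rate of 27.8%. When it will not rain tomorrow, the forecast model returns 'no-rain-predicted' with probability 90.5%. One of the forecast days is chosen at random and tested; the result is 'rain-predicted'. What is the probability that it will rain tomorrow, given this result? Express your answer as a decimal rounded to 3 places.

Let H be the event that it will rain tomorrow. P(H) = 0.008, so P(¬H) = 0.992. With E the 'rain-predicted' result, P(E|H) = 0.722 and P(E|¬H) = 0.095.
P(E) = 0.722·0.008 + 0.095·0.992 = 0.0057760 + 0.094240 = 0.10002.
By Bayes' theorem, P(H|E) = 0.0057760 / 0.10002 = 0.058.

P(H | E) ≈ 0.058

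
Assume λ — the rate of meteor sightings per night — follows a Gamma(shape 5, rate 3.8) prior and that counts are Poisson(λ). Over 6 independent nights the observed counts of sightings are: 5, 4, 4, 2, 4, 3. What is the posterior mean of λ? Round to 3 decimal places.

Posterior mean ≈ 2.755

The Poisson likelihood adds the total count to the shape and the number of exposure periods to the rate. Here ∑xᵢ = 22 and n = 6, so shape 5→27 and rate 3.8→9.8.
Posterior mean = shape/rate = 27/9.8 = 2.755.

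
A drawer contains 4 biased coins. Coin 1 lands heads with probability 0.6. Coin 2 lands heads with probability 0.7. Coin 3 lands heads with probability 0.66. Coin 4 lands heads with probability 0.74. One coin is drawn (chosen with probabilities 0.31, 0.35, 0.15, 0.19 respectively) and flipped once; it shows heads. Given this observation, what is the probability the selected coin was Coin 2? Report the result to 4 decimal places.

Tabulate prior·likelihood by source: [1] prior 0.31, lik 0.6, product 0.1860; [2] prior 0.35, lik 0.7, product 0.2450; [3] prior 0.15, lik 0.66, product 0.09900; [4] prior 0.19, lik 0.74, product 0.1406.
Normalizing constant = 0.67060; the posterior for Coin 2 is its product over the sum, 0.2450/0.67060 = 0.3653.

Posterior probability ≈ 0.3653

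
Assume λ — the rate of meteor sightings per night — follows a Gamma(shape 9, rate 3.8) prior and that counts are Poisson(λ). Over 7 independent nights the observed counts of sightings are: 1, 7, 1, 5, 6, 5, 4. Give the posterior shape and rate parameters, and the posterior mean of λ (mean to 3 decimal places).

Posterior: Gamma(shape=38, rate=10.8); mean ≈ 3.519

Total count ∑xᵢ = 29 over n = 7 nights.
Gamma is conjugate to the Poisson likelihood: posterior is Gamma(shape = 9+29 = 38, rate = 3.8+7 = 10.8).
E[λ | data] = 38/10.8 = 3.519.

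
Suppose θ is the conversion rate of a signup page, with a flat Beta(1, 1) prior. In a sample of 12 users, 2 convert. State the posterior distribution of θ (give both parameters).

Posterior: Beta(3, 11)

The binomial likelihood is conjugate to the Beta prior: with 2 successes and 10 failures, the posterior is Beta(1+2, 1+10) = Beta(3, 11).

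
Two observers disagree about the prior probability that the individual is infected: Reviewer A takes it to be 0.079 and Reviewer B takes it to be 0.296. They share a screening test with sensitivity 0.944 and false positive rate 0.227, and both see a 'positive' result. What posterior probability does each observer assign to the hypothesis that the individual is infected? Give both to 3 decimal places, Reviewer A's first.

Reviewer A: 0.263; Reviewer B: 0.636

The likelihood ratio for a 'positive' result is 0.944/0.227 = 4.1586.
Reviewer A: prior odds 0.079/0.921 = 0.085776; posterior odds 0.35671; posterior probability 0.263.
Reviewer B: prior odds 0.296/0.704 = 0.42045; posterior odds 1.7485; posterior probability 0.636.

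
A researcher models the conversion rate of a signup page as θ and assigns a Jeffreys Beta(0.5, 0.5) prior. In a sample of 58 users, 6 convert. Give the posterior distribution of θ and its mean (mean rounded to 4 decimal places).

Observing 6 successes and 52 failures updates Beta(0.5, 0.5) by adding the success and failure counts to the two shape parameters: α = 0.5+6 = 6.5, β = 0.5+52 = 52.5.
E[θ | data] = 6.5/(6.5+52.5) = 0.1102.

Posterior: Beta(6.5, 52.5); mean ≈ 0.1102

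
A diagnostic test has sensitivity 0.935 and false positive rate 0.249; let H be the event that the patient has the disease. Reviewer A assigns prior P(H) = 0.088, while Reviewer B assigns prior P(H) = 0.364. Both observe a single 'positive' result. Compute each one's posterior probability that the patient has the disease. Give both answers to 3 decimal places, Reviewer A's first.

Reviewer A: 0.266; Reviewer B: 0.682

P('+'|H) = 0.935, P('+'|¬H) = 0.249.
Reviewer A: numerator 0.935·0.088 = 0.082280; evidence = 0.082280+0.249·0.912 = 0.30937; posterior = 0.266.
Reviewer B: numerator 0.935·0.364 = 0.34034; evidence = 0.34034+0.249·0.636 = 0.49870; posterior = 0.682.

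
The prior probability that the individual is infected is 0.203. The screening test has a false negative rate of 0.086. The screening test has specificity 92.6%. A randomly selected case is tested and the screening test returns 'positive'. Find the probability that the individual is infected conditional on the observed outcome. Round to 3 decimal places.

P(H | E) ≈ 0.759

Let H be the event that the individual is infected. P(H) = 0.203, so P(¬H) = 0.797. With E the 'positive' result, P(E|H) = 0.914 and P(E|¬H) = 0.074.
P(E) = 0.914·0.203 + 0.074·0.797 = 0.18554 + 0.058978 = 0.24452.
By Bayes' theorem, P(H|E) = 0.18554 / 0.24452 = 0.759.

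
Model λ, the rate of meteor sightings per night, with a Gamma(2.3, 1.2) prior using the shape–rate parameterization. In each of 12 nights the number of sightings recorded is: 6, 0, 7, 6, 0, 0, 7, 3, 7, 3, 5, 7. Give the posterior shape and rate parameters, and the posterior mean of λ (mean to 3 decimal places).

Posterior: Gamma(shape=53.3, rate=13.2); mean ≈ 4.038

Total count ∑xᵢ = 51 over n = 12 nights.
Gamma is conjugate to the Poisson likelihood: posterior is Gamma(shape = 2.3+51 = 53.3, rate = 1.2+12 = 13.2).
Posterior mean = shape/rate = 53.3/13.2 = 4.038.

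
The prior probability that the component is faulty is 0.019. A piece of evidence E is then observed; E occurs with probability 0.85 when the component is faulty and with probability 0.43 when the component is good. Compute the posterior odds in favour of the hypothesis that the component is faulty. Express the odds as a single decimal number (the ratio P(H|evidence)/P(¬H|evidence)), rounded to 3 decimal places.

Posterior odds ≈ 0.038

Prior odds = 0.019/(1−0.019) = 0.019368. In log-odds, ln(0.019368) = -3.9441.
Add log likelihood ratio: ln(1.9767) = 0.68145.
Posterior log-odds = -3.2627, so posterior odds = exp(-3.2627) = 0.038286.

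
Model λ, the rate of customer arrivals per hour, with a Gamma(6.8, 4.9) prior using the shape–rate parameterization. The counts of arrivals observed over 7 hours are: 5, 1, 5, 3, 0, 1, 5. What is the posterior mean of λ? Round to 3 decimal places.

Posterior mean ≈ 2.252

Total count ∑xᵢ = 20 over n = 7 hours.
Gamma is conjugate to the Poisson likelihood: posterior is Gamma(shape = 6.8+20 = 26.8, rate = 4.9+7 = 11.9).
Posterior mean = shape/rate = 26.8/11.9 = 2.252.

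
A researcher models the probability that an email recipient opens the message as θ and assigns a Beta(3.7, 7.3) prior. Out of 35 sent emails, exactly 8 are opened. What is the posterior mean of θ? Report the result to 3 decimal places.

Posterior mean ≈ 0.254

Observing 8 successes and 27 failures updates Beta(3.7, 7.3) by adding the success and failure counts to the two shape parameters: α = 3.7+8 = 11.7, β = 7.3+27 = 34.3.
Posterior mean = α/(α+β) = 11.7/46 = 0.254.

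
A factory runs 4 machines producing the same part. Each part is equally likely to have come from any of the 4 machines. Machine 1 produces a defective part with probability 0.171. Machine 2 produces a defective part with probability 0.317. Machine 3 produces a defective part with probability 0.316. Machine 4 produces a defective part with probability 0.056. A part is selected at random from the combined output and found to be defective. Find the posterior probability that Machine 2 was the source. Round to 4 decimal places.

Posterior probability ≈ 0.3686

Tabulate prior·likelihood by source: [1] prior 0.25, lik 0.171, product 0.04275; [2] prior 0.25, lik 0.317, product 0.07925; [3] prior 0.25, lik 0.316, product 0.07900; [4] prior 0.25, lik 0.056, product 0.01400.
Normalizing constant = 0.21500; the posterior for Machine 2 is its product over the sum, 0.07925/0.21500 = 0.3686.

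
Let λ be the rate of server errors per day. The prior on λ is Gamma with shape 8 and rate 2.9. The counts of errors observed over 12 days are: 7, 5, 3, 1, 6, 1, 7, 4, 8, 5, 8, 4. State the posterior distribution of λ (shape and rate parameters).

Posterior: Gamma(shape=67, rate=14.9)

The Poisson likelihood adds the total count to the shape and the number of exposure periods to the rate. Here ∑xᵢ = 59 and n = 12, so shape 8→67 and rate 2.9→14.9.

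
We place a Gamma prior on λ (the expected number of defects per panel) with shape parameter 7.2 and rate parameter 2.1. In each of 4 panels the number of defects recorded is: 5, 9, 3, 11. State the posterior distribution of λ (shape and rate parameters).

The Poisson likelihood adds the total count to the shape and the number of exposure periods to the rate. Here ∑xᵢ = 28 and n = 4, so shape 7.2→35.2 and rate 2.1→6.1.

Posterior: Gamma(shape=35.2, rate=6.1)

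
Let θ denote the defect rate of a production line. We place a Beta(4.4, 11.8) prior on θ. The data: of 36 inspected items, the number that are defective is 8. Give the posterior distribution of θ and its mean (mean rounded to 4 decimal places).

Posterior: Beta(12.4, 39.8); mean ≈ 0.2375

The binomial likelihood is conjugate to the Beta prior: with 8 successes and 28 failures, the posterior is Beta(4.4+8, 11.8+28) = Beta(12.4, 39.8).
Posterior mean = α/(α+β) = 12.4/52.2 = 0.2375.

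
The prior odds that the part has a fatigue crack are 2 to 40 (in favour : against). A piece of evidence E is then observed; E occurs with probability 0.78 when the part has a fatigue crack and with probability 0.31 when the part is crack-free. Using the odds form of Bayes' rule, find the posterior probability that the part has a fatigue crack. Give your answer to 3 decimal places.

Posterior probability ≈ 0.112

Prior odds = 2/40 = 0.050000.
Likelihood ratio for E = 0.78/0.31 = 2.5161.
Posterior odds = prior odds × LR = 0.12581.
Posterior probability = odds/(1+odds) = 0.12581/1.1258 = 0.112.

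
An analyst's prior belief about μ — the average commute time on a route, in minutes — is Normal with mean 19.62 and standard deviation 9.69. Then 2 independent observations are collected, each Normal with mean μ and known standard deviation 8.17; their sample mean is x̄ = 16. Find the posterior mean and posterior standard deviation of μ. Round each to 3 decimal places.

With known σ, the Normal prior is conjugate. Weight on the data is w = (n/σ²)/(n/σ² + 1/τ₀²) = 0.0299630/(0.0299630+0.0106501) = 0.73777.
Posterior mean = w·x̄ + (1−w)·μ₀ = 0.73777·16 + 0.26223·19.62 = 16.949. Posterior variance = 1/(0.0299630+0.0106501) = 24.6226, so SD = 4.962.

Posterior mean ≈ 16.949; posterior SD ≈ 4.962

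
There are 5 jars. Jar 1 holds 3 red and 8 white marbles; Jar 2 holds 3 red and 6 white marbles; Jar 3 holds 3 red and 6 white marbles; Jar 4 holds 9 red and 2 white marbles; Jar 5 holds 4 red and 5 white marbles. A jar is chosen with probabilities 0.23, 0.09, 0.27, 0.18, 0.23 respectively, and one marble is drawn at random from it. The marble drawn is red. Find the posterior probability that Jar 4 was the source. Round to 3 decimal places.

Tabulate prior·likelihood by source: [1] prior 0.23, lik 0.2727, product 0.06273; [2] prior 0.09, lik 0.3333, product 0.03000; [3] prior 0.27, lik 0.3333, product 0.09000; [4] prior 0.18, lik 0.8182, product 0.1473; [5] prior 0.23, lik 0.4444, product 0.1022.
Normalizing constant = 0.43222; the posterior for Jar 4 is its product over the sum, 0.1473/0.43222 = 0.341.

Posterior probability ≈ 0.341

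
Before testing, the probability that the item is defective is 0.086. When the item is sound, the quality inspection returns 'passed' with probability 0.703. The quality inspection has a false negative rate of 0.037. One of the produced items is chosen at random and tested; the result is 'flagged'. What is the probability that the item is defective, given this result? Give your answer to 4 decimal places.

P(H | E) ≈ 0.2338

Let H be the event that the item is defective. P(H) = 0.086, so P(¬H) = 0.914. With E the 'flagged' result, P(E|H) = 0.963 and P(E|¬H) = 0.297.
P(E) = 0.963·0.086 + 0.297·0.914 = 0.082818 + 0.27146 = 0.35428.
By Bayes' theorem, P(H|E) = 0.082818 / 0.35428 = 0.2338.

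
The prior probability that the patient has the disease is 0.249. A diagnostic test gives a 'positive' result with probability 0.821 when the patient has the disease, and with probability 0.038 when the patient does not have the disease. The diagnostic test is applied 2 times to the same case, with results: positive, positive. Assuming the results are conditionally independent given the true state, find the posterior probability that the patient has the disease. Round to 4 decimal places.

With H the event that the patient has the disease, the joint likelihood of the observed sequence is P(data|H) = 0.821·0.821 = 0.67404 and P(data|¬H) = 0.038·0.038 = 0.0014440.
Bayes: P(H|data) = 0.249·0.67404 / (0.249·0.67404 + 0.751·0.0014440) = 0.16784/0.16892 = 0.9936.

Posterior P(H) ≈ 0.9936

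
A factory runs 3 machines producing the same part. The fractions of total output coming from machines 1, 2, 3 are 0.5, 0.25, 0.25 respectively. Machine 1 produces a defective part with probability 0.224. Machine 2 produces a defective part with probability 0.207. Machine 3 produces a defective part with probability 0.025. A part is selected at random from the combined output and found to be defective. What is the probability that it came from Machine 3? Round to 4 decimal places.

P(defective|M1) = 0.224; P(defective|M2) = 0.207; P(defective|M3) = 0.025.
Prior × likelihood for each source: 0.5·0.224=0.1120, 0.25·0.207=0.05175, 0.25·0.025=0.006250. Summing gives P(defective) = 0.17000.
P(Machine 3 | defective) = 0.006250 / 0.17000 = 0.0368.

Posterior probability ≈ 0.0368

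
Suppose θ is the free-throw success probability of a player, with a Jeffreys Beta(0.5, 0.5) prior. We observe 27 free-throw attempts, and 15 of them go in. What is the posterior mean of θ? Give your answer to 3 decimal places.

Posterior mean ≈ 0.554

Observing 15 successes and 12 failures updates Beta(0.5, 0.5) by adding the success and failure counts to the two shape parameters: α = 0.5+15 = 15.5, β = 0.5+12 = 12.5.
Posterior mean = α/(α+β) = 15.5/28 = 0.554.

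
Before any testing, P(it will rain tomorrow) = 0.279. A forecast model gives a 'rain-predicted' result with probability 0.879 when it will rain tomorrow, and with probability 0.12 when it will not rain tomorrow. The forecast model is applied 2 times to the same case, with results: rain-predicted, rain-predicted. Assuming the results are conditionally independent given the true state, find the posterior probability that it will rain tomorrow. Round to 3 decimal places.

With H the event that it will rain tomorrow, the joint likelihood of the observed sequence is P(data|H) = 0.879·0.879 = 0.77264 and P(data|¬H) = 0.12·0.12 = 0.014400.
Bayes: P(H|data) = 0.279·0.77264 / (0.279·0.77264 + 0.721·0.014400) = 0.21557/0.22595 = 0.9540.

Posterior P(H) ≈ 0.954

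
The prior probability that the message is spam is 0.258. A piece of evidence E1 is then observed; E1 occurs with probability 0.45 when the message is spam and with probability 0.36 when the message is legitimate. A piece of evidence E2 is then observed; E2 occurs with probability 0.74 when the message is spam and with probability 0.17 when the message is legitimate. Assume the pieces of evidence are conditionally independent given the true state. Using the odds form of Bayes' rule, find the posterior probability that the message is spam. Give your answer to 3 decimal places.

Prior odds = 0.258/(1−0.258) = 0.34771.
Likelihood ratio for E1 = 0.45/0.36 = 1.2500.
Likelihood ratio for E2 = 0.74/0.17 = 4.3529.
Posterior odds = prior odds × LR₁ × LR₂ = 1.8919.
Posterior probability = odds/(1+odds) = 1.8919/2.8919 = 0.654.

Posterior probability ≈ 0.654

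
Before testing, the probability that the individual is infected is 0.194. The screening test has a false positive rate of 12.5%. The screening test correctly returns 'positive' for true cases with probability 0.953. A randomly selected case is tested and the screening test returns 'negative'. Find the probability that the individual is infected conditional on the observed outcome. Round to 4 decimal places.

P(H | E) ≈ 0.0128

Write H for 'the individual is infected'. Prior odds H:¬H = 0.194/0.806 = 0.24069. For the 'negative' outcome, the likelihood ratio is 0.047/0.875 = 0.053714.
Posterior odds = 0.24069 × 0.053714 = 0.012929, so P(H|E) = 0.012929/(1+0.012929) = 0.0128.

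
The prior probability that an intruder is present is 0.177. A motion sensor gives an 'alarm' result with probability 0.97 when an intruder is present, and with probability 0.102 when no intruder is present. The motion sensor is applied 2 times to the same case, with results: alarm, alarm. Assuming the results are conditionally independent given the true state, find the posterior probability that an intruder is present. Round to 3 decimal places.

With H the event that an intruder is present, the joint likelihood of the observed sequence is P(data|H) = 0.97·0.97 = 0.94090 and P(data|¬H) = 0.102·0.102 = 0.010404.
Bayes: P(H|data) = 0.177·0.94090 / (0.177·0.94090 + 0.823·0.010404) = 0.16654/0.17510 = 0.9511.

Posterior P(H) ≈ 0.951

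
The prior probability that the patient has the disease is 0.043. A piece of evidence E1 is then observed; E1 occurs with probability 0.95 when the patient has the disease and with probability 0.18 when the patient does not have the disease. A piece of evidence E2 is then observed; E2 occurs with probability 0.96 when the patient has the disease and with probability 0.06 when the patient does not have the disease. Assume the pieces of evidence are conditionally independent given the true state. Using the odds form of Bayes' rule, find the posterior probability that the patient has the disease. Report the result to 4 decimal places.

Prior odds = 0.043/(1−0.043) = 0.044932.
Likelihood ratio for E1 = 0.95/0.18 = 5.2778.
Likelihood ratio for E2 = 0.96/0.06 = 16.000.
Posterior odds = prior odds × LR₁ × LR₂ = 3.7943.
Posterior probability = odds/(1+odds) = 3.7943/4.7943 = 0.7914.

Posterior probability ≈ 0.7914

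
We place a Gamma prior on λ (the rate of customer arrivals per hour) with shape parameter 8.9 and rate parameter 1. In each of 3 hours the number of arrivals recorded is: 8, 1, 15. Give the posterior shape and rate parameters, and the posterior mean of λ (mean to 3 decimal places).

The Poisson likelihood adds the total count to the shape and the number of exposure periods to the rate. Here ∑xᵢ = 24 and n = 3, so shape 8.9→32.9 and rate 1→4.
E[λ | data] = 32.9/4 = 8.225.

Posterior: Gamma(shape=32.9, rate=4); mean ≈ 8.225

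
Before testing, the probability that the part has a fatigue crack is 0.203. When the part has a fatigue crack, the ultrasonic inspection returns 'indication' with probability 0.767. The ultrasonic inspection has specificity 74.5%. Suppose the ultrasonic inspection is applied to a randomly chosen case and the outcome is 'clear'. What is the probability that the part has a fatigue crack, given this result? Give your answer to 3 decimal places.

P(H | E) ≈ 0.074

Let H be the event that the part has a fatigue crack. P(H) = 0.203, so P(¬H) = 0.797. With E the 'clear' result, P(E|H) = 0.233 and P(E|¬H) = 0.745.
P(E) = 0.233·0.203 + 0.745·0.797 = 0.047299 + 0.59376 = 0.64106.
By Bayes' theorem, P(H|E) = 0.047299 / 0.64106 = 0.074.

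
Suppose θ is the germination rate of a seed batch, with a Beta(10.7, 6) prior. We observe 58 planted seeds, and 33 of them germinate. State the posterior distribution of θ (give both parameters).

Posterior: Beta(43.7, 31)

Observing 33 successes and 25 failures updates Beta(10.7, 6) by adding the success and failure counts to the two shape parameters: α = 10.7+33 = 43.7, β = 6+25 = 31.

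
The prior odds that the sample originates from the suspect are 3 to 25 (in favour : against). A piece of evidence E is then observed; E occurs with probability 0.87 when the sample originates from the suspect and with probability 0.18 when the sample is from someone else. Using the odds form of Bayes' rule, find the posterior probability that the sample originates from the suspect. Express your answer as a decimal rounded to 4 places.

Prior odds = 3/25 = 0.12000. In log-odds, ln(0.12000) = -2.1203.
Add log likelihood ratio: ln(4.8333) = 1.5755.
Posterior log-odds = -0.54473, so posterior odds = exp(-0.54473) = 0.58000. Converting, P(H|E) = 0.58000/1.5800 = 0.3671.

Posterior probability ≈ 0.3671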